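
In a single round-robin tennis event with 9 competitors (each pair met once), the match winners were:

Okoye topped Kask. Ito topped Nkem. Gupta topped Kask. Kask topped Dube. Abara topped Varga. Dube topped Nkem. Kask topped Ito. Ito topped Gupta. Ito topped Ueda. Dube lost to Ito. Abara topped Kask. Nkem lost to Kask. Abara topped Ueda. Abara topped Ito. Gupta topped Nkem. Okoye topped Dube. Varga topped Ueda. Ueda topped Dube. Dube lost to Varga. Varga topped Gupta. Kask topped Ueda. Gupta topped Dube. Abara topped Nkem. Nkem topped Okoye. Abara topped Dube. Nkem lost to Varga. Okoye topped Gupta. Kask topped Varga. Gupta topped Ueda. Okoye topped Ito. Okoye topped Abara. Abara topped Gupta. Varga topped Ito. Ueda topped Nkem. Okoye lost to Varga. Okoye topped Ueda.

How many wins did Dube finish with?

Dube's results: beat Nkem; lost to Varga, Kask, Abara, Ito, Okoye, Gupta, Ueda.
That is 1 win.

1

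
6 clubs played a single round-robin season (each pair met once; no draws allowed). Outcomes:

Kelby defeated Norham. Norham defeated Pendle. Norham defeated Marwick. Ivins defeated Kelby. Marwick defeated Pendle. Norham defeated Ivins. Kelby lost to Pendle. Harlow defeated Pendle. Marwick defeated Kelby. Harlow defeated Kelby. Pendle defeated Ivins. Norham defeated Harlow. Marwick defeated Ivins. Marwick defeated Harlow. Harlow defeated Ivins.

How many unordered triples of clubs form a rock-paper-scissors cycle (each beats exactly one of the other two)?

4

Win totals: Ivins 1, Harlow 3, Pendle 2, Kelby 1, Marwick 4, Norham 4.
A club with w wins dominates both others in C(w,2) triples; summing gives 0 + 3 + 1 + 0 + 6 + 6 = 16 transitive triples.
Total triples C(6,3) = 20, so cyclic triples = 20 − 16 = 4.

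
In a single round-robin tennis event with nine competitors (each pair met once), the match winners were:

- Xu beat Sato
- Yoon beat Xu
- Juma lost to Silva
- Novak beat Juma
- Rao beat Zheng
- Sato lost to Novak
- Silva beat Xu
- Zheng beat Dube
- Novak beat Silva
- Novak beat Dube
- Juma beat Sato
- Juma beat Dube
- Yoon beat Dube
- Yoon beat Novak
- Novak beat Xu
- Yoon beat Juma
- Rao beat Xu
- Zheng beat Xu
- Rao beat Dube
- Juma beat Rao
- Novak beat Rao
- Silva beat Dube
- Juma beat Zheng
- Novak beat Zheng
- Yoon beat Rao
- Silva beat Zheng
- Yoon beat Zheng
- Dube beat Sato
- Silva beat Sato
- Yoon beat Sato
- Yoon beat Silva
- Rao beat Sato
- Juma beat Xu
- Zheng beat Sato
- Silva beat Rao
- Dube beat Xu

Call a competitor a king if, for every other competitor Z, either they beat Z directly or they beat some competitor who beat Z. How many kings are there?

Yoon reaches everyone (king).
Dube cannot reach Yoon, Silva, Rao, Juma, Novak, Zheng in two steps.
Silva cannot reach Yoon, Novak in two steps.
Sato cannot reach Yoon, Dube, Silva, Rao, Juma, Novak, Zheng, Xu in two steps.
Rao cannot reach Yoon, Silva, Juma, Novak in two steps.
Juma cannot reach Yoon, Silva, Novak in two steps.
Novak cannot reach Yoon in two steps.
Zheng cannot reach Yoon, Silva, Rao, Juma, Novak in two steps.
Xu cannot reach Yoon, Dube, Silva, Rao, Juma, Novak, Zheng in two steps.
Kings: Yoon — 1.

1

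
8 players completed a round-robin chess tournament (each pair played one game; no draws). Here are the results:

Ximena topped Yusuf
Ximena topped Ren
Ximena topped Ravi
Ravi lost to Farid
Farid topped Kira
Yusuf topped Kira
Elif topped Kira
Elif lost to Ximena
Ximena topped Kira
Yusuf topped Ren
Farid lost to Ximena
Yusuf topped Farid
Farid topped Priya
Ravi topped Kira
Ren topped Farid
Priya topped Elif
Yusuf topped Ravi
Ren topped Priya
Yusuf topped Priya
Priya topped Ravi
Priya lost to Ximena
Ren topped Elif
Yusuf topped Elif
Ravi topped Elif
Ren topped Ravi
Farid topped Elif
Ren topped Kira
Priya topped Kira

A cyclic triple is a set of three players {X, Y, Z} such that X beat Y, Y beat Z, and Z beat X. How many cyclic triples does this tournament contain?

Win totals: Ximena 7, Kira 0, Ravi 2, Elif 1, Farid 4, Yusuf 6, Priya 3, Ren 5.
A player with w wins dominates both others in C(w,2) triples; summing gives 21 + 0 + 1 + 0 + 6 + 15 + 3 + 10 = 56 transitive triples.
Total triples C(8,3) = 56, so cyclic triples = 56 − 56 = 0.

0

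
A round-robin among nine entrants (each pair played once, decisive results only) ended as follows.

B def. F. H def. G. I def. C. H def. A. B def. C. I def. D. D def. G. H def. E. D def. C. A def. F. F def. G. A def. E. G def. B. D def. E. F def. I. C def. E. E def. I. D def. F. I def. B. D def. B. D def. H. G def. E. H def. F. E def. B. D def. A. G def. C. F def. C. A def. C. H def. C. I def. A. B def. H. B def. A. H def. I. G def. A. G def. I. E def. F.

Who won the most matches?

Win totals: A 3, B 4, C 1, D 7, E 3, F 3, G 5, H 6, I 4.
D leads with 7 wins (next highest: 6).

D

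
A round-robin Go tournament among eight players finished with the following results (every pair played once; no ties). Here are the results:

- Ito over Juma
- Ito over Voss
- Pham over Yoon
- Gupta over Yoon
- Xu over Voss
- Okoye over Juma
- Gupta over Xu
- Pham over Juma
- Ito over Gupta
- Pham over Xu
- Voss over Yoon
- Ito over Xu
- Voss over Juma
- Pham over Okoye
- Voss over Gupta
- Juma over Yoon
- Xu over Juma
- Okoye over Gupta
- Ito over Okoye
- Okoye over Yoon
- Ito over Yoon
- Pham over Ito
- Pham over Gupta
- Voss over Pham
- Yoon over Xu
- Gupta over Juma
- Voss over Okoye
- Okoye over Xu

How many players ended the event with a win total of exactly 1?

Win totals: Ito 6, Xu 2, Voss 5, Gupta 3, Okoye 4, Pham 6, Yoon 1, Juma 1.
Exactly 1: Yoon, Juma — 2 players.

2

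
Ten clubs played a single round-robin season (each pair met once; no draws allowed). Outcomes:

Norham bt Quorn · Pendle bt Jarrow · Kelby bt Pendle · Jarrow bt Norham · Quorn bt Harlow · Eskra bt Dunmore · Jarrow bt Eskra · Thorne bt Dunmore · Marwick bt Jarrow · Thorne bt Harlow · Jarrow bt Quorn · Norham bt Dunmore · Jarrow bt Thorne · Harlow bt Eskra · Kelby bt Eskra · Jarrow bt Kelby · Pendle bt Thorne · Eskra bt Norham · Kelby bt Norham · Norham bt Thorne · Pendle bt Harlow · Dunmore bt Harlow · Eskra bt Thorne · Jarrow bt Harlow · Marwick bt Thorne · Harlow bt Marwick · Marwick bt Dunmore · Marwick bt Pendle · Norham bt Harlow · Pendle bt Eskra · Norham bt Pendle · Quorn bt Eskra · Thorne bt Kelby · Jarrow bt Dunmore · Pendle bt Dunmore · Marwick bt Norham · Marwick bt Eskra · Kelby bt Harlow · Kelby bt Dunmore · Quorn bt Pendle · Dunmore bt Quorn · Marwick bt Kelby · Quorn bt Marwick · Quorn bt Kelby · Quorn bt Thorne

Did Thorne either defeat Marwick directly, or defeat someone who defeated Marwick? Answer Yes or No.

Yes

Thorne did not beat Marwick directly.
Thorne beat Dunmore, Kelby, Harlow. Of those, Harlow beat Marwick.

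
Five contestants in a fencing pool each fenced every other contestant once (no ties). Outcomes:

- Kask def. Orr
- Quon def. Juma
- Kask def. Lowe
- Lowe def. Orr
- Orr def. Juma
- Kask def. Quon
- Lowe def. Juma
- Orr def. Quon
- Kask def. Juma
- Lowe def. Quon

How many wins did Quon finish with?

1

Quon's results: beat Juma; lost to Lowe, Orr, Kask.
That is 1 win.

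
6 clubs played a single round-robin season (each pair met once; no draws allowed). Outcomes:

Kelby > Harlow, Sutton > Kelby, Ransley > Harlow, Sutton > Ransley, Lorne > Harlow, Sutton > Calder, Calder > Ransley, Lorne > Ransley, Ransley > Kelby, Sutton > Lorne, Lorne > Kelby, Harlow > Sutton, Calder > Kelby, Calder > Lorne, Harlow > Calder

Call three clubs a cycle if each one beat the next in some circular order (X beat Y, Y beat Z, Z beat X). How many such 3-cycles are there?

6

Win totals: Calder 3, Harlow 2, Ransley 2, Lorne 3, Kelby 1, Sutton 4.
A club with w wins dominates both others in C(w,2) triples; summing gives 3 + 1 + 1 + 3 + 0 + 6 = 14 transitive triples.
Total triples C(6,3) = 20, so cyclic triples = 20 − 14 = 6.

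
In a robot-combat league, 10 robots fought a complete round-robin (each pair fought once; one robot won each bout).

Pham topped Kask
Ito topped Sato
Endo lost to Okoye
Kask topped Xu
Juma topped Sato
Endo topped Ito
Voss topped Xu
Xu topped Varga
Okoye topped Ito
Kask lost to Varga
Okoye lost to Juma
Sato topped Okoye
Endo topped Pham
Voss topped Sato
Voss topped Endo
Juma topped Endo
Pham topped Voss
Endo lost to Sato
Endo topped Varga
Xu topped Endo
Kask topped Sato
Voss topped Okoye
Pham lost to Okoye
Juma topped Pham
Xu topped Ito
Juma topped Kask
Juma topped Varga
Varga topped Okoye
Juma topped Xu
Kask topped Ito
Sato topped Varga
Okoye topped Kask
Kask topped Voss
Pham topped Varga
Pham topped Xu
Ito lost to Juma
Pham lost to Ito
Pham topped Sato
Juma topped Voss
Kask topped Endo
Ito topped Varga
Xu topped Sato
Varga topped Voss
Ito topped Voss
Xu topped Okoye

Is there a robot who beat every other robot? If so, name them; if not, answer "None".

Juma

Juma has 9 wins out of 9 opponents — a perfect record.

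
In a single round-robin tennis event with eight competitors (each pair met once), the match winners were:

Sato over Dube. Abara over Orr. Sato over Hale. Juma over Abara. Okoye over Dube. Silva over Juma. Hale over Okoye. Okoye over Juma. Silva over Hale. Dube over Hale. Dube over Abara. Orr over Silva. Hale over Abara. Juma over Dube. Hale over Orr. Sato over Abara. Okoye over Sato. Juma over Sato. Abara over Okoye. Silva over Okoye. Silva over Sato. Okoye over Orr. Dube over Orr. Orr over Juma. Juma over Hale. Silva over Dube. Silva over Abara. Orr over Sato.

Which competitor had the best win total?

Win totals: Silva 6, Orr 3, Abara 2, Dube 3, Sato 3, Okoye 4, Hale 3, Juma 4.
Silva leads with 6 wins (next highest: 4).

Silva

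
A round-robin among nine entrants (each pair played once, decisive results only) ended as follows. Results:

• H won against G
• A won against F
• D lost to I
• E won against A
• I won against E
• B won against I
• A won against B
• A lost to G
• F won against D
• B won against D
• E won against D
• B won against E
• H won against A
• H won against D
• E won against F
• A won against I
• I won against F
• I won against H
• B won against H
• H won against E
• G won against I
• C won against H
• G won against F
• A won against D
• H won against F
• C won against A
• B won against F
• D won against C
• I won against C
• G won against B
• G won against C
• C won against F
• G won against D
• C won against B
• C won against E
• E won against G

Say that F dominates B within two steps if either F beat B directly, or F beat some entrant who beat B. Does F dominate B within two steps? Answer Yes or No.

No

F did not beat B directly.
F beat D, but each of them lost to B. No two-step path.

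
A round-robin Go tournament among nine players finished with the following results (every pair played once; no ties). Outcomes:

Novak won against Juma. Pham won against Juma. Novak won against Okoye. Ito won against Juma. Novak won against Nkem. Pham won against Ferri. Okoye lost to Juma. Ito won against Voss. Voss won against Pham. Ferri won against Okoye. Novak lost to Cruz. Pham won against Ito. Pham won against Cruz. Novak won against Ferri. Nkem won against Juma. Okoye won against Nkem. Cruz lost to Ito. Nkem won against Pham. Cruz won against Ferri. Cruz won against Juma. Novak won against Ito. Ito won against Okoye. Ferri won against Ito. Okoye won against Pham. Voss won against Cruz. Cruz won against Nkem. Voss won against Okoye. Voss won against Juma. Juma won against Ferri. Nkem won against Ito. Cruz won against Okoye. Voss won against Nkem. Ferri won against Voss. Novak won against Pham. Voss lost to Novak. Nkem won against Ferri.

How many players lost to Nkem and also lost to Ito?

Nkem beat: Pham, Ferri, Juma, Ito.
Ito beat: Okoye, Cruz, Juma, Voss.
Both beat: Juma — 1.

1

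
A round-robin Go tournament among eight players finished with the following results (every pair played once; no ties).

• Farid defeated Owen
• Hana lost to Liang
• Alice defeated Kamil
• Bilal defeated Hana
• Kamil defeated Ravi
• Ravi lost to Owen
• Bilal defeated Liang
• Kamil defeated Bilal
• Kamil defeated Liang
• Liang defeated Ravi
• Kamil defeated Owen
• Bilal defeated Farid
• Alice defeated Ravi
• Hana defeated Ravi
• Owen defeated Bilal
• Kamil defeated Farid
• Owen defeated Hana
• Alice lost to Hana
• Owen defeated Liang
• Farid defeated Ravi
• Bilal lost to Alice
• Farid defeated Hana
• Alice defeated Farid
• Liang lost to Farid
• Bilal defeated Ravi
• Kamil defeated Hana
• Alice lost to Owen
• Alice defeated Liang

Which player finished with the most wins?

Kamil

Win totals: Alice 5, Ravi 0, Hana 2, Bilal 4, Kamil 6, Farid 4, Liang 2, Owen 5.
Kamil leads with 6 wins (next highest: 5).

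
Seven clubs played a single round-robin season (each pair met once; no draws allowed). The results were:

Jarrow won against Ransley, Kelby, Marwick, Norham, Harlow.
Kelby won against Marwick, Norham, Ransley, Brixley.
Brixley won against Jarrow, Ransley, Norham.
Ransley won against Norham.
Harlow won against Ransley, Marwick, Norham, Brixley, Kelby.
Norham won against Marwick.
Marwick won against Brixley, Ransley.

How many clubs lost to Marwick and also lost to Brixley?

Marwick beat: Ransley, Brixley.
Brixley beat: Ransley, Jarrow, Norham.
Both beat: Ransley — 1.

1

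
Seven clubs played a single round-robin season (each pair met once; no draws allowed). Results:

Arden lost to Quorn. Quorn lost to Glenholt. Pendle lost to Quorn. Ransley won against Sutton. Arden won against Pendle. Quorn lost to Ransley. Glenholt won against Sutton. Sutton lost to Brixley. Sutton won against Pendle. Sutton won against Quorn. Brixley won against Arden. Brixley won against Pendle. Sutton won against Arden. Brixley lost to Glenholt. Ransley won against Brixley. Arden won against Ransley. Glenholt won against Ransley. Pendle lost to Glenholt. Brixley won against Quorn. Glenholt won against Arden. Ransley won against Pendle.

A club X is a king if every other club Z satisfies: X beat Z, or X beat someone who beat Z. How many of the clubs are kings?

Sutton cannot reach Brixley, Glenholt in two steps.
Brixley cannot reach Glenholt in two steps.
Arden cannot reach Glenholt in two steps.
Glenholt reaches everyone (king).
Quorn cannot reach Sutton, Brixley, Glenholt in two steps.
Ransley cannot reach Glenholt in two steps.
Pendle cannot reach Sutton, Brixley, Arden, Glenholt, Quorn, Ransley in two steps.
Kings: Glenholt — 1.

1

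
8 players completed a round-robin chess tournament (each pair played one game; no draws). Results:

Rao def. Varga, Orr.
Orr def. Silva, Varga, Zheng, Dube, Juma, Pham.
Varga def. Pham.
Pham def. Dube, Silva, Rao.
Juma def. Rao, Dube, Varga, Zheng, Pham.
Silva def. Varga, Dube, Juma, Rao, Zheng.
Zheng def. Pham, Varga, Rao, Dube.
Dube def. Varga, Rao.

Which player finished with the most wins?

Orr

Win totals: Varga 1, Rao 2, Silva 5, Orr 6, Juma 5, Dube 2, Pham 3, Zheng 4.
Orr leads with 6 wins (next highest: 5).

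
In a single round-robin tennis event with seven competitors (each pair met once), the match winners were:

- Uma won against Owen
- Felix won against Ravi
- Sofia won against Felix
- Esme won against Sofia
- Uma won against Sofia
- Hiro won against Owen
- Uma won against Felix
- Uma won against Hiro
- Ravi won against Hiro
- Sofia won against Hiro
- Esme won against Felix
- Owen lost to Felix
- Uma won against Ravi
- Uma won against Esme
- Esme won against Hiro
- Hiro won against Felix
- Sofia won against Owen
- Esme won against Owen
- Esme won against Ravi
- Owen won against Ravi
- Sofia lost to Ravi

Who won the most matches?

Uma

Win totals: Felix 2, Hiro 2, Esme 5, Owen 1, Uma 6, Sofia 3, Ravi 2.
Uma leads with 6 wins (next highest: 5).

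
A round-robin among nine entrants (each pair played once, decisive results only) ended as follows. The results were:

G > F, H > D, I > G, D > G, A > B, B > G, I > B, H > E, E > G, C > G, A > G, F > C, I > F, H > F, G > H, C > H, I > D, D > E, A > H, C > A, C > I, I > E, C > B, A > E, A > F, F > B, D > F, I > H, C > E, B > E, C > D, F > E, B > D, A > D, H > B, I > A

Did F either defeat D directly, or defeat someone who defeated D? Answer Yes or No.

Yes

F did not beat D directly.
F beat B, C, E. Of those, B beat D.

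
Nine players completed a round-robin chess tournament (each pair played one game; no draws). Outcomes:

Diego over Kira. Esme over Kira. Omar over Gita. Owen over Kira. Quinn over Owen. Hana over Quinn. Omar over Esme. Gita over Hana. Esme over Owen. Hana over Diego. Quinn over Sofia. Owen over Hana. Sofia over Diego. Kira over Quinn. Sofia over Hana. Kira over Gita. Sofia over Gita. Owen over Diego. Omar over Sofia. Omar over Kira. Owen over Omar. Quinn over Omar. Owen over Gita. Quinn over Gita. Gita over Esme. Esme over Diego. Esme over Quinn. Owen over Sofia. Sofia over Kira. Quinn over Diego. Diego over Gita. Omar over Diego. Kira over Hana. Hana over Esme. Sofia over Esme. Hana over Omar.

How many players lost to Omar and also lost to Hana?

2

Omar beat: Sofia, Gita, Esme, Diego, Kira.
Hana beat: Omar, Quinn, Esme, Diego.
Both beat: Esme, Diego — 2.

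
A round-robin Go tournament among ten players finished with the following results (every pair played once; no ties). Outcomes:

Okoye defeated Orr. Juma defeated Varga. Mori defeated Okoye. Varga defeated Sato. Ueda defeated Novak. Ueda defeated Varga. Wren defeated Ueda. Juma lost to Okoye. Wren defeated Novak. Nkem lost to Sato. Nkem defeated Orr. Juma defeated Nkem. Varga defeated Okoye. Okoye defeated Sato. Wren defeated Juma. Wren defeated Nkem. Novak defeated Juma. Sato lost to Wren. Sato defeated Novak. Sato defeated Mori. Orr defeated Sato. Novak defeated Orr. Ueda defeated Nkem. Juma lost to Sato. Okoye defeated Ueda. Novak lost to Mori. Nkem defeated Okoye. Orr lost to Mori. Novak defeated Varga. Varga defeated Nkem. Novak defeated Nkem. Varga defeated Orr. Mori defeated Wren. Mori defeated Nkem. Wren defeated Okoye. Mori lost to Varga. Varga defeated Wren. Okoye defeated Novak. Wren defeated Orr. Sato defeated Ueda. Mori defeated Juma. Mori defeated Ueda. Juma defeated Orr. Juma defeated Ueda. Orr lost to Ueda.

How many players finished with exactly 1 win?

Win totals: Mori 7, Sato 5, Orr 1, Nkem 2, Okoye 5, Ueda 4, Novak 4, Varga 6, Wren 7, Juma 4.
Exactly 1: Orr — 1 player.

1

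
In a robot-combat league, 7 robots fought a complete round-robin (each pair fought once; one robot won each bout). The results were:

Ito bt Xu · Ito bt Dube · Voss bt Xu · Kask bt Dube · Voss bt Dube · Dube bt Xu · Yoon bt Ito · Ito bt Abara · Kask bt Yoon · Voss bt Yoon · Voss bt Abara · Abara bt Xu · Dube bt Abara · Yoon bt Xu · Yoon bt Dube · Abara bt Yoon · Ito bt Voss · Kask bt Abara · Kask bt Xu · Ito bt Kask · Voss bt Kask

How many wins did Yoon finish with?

3

Yoon's results: beat Xu, Ito, Dube; lost to Abara, Kask, Voss.
That is 3 wins.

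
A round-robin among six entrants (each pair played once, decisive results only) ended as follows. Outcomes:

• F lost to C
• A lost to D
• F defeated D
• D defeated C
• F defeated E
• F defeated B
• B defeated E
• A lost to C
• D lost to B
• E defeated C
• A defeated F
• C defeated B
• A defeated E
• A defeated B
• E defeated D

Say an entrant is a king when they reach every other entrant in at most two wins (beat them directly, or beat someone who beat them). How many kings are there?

5

A reaches everyone (king).
B cannot reach F in two steps.
C reaches everyone (king).
D reaches everyone (king).
E reaches everyone (king).
F reaches everyone (king).
Kings: A, C, D, E, F — 5.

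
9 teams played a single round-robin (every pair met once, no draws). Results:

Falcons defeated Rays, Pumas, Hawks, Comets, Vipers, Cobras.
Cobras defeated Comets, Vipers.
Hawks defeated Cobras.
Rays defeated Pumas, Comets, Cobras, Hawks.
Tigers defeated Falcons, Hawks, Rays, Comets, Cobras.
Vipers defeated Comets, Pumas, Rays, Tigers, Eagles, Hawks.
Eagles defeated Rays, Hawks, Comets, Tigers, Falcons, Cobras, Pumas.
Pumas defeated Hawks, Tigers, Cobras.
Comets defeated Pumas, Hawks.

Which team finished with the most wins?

Eagles

Win totals: Pumas 3, Tigers 5, Hawks 1, Vipers 6, Falcons 6, Rays 4, Cobras 2, Comets 2, Eagles 7.
Eagles leads with 7 wins (next highest: 6).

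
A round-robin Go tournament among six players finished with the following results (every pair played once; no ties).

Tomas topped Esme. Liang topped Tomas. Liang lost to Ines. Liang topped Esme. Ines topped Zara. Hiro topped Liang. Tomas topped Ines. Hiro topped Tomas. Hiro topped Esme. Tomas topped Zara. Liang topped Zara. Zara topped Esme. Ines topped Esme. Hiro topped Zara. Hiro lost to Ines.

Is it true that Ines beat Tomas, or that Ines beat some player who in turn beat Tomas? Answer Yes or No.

Yes

Ines did not beat Tomas directly.
Ines beat Liang, Zara, Hiro, Esme. Of those, Liang beat Tomas.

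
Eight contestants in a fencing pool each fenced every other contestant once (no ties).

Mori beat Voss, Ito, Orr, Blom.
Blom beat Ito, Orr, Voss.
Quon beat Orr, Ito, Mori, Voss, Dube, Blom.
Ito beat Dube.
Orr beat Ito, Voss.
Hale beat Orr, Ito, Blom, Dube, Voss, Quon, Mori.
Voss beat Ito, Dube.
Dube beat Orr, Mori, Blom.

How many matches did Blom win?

3

Blom's results: beat Ito, Orr, Voss; lost to Mori, Hale, Quon, Dube.
That is 3 wins.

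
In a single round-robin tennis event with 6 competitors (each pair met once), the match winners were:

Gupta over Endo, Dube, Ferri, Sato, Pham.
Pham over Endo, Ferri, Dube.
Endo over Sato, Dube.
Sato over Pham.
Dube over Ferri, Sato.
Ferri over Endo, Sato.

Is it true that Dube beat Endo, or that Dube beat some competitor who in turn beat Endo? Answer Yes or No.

Yes

Dube did not beat Endo directly.
Dube beat Ferri, Sato. Of those, Ferri beat Endo.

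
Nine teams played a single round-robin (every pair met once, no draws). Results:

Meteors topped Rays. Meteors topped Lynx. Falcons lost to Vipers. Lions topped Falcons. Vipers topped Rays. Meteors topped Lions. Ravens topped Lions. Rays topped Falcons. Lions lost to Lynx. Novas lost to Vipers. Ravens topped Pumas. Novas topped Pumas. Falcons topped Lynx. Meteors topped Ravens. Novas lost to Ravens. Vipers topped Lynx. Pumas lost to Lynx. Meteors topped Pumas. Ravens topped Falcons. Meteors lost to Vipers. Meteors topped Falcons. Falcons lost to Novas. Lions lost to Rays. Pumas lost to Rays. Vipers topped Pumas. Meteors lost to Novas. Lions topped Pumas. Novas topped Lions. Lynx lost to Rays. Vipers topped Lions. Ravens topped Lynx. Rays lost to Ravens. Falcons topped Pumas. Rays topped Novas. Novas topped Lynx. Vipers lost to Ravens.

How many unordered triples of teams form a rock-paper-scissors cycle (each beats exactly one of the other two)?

Win totals: Lynx 2, Meteors 6, Falcons 2, Vipers 7, Lions 2, Ravens 7, Rays 5, Pumas 0, Novas 5.
A team with w wins dominates both others in C(w,2) triples; summing gives 1 + 15 + 1 + 21 + 1 + 21 + 10 + 0 + 10 = 80 transitive triples.
Total triples C(9,3) = 84, so cyclic triples = 84 − 80 = 4.

4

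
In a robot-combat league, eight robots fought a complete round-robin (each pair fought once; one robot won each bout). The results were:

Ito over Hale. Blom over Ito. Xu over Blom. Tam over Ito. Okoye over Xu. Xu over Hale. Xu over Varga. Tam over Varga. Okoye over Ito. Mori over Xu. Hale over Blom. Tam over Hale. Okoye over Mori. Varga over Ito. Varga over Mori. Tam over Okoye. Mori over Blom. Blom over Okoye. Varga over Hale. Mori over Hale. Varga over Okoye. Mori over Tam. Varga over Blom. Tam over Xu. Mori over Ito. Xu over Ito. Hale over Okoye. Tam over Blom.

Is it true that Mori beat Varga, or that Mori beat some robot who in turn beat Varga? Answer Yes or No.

Yes

Mori did not beat Varga directly.
Mori beat Xu, Ito, Blom, Tam, Hale. Of those, Xu beat Varga.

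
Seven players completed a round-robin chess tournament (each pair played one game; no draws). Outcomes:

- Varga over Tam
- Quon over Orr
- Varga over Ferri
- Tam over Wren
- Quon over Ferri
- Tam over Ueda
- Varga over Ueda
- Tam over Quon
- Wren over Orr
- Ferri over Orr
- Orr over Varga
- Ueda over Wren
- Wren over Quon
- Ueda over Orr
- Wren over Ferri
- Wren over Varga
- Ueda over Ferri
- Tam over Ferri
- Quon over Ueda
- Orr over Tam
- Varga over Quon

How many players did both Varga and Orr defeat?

1

Varga beat: Ueda, Quon, Ferri, Tam.
Orr beat: Tam, Varga.
Both beat: Tam — 1.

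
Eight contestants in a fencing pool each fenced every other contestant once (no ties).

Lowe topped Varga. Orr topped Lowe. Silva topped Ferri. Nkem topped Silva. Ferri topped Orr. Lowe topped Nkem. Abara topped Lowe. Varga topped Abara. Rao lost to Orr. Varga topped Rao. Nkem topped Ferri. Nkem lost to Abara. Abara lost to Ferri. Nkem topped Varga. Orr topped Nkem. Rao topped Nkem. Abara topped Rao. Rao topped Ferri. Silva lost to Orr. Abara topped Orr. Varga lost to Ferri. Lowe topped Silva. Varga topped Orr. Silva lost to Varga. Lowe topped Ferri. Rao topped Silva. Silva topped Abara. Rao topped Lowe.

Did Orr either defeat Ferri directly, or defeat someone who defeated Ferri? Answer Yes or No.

Orr did not beat Ferri directly.
Orr beat Lowe, Nkem, Silva, Rao. Of those, Lowe beat Ferri.

Yes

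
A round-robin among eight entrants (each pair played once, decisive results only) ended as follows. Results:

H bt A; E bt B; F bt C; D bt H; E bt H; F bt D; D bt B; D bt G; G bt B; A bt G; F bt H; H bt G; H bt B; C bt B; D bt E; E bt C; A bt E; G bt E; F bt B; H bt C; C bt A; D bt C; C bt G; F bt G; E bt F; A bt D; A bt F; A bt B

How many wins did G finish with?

2

G's results: beat B, E; lost to A, C, D, F, H.
That is 2 wins.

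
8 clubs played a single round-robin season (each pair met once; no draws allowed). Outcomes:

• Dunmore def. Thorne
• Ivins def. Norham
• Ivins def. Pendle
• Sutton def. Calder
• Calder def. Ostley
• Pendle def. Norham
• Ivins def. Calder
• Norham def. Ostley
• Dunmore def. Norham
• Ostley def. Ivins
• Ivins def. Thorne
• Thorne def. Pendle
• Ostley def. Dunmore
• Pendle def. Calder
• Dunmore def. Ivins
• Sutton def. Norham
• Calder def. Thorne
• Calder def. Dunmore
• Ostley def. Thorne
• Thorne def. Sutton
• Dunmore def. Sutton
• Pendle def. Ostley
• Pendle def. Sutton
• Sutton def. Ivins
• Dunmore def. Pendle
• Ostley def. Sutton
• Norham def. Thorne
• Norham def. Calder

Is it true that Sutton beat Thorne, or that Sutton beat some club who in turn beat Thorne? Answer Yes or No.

Yes

Sutton did not beat Thorne directly.
Sutton beat Ivins, Calder, Norham. Of those, Ivins beat Thorne.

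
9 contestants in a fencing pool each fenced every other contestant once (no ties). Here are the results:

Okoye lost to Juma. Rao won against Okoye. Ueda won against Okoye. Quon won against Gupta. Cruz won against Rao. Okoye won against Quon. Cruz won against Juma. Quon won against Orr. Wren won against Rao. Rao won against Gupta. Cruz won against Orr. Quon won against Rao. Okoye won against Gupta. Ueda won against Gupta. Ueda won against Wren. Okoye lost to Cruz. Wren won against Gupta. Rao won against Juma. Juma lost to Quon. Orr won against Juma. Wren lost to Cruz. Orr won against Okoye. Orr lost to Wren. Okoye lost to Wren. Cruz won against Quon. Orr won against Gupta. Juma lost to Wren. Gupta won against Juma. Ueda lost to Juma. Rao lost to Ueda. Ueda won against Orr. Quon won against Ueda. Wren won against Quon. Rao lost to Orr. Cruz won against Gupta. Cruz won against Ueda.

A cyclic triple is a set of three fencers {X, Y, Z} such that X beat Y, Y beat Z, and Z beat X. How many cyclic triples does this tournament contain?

Win totals: Quon 5, Juma 2, Okoye 2, Gupta 1, Cruz 8, Ueda 5, Wren 6, Rao 3, Orr 4.
A fencer with w wins dominates both others in C(w,2) triples; summing gives 10 + 1 + 1 + 0 + 28 + 10 + 15 + 3 + 6 = 74 transitive triples.
Total triples C(9,3) = 84, so cyclic triples = 84 − 74 = 10.

10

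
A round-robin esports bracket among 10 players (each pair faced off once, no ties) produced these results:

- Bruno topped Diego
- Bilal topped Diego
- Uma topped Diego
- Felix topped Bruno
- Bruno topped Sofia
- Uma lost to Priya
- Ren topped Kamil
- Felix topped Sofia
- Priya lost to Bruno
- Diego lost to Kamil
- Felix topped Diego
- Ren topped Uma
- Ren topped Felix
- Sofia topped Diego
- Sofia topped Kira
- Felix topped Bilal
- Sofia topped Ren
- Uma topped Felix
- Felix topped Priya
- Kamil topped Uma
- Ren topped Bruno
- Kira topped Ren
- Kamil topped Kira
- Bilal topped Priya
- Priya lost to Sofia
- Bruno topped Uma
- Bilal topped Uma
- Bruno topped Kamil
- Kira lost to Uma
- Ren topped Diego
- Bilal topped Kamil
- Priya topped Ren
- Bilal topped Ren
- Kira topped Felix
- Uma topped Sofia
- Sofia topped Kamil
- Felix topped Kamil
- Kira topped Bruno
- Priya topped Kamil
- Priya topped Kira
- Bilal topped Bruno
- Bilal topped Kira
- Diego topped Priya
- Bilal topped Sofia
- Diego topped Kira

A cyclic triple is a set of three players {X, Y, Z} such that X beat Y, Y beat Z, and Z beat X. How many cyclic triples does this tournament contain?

28

Win totals: Uma 4, Bilal 8, Sofia 5, Bruno 5, Kira 3, Ren 5, Priya 4, Kamil 3, Felix 6, Diego 2.
A player with w wins dominates both others in C(w,2) triples; summing gives 6 + 28 + 10 + 10 + 3 + 10 + 6 + 3 + 15 + 1 = 92 transitive triples.
Total triples C(10,3) = 120, so cyclic triples = 120 − 92 = 28.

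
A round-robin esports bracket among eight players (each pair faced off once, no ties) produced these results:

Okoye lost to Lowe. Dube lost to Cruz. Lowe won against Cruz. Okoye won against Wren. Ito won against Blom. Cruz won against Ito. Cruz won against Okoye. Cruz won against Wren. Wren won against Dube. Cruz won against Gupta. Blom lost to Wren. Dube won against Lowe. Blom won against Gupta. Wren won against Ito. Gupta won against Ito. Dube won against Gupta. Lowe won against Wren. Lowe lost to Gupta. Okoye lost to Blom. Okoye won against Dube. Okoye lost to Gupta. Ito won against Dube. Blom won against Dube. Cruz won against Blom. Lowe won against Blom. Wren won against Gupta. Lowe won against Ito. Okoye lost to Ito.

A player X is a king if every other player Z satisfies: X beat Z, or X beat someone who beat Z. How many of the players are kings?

Ito cannot reach Cruz in two steps.
Cruz reaches everyone (king).
Lowe reaches everyone (king).
Okoye cannot reach Cruz in two steps.
Dube reaches everyone (king).
Wren cannot reach Cruz in two steps.
Gupta reaches everyone (king).
Blom cannot reach Cruz in two steps.
Kings: Cruz, Lowe, Dube, Gupta — 4.

4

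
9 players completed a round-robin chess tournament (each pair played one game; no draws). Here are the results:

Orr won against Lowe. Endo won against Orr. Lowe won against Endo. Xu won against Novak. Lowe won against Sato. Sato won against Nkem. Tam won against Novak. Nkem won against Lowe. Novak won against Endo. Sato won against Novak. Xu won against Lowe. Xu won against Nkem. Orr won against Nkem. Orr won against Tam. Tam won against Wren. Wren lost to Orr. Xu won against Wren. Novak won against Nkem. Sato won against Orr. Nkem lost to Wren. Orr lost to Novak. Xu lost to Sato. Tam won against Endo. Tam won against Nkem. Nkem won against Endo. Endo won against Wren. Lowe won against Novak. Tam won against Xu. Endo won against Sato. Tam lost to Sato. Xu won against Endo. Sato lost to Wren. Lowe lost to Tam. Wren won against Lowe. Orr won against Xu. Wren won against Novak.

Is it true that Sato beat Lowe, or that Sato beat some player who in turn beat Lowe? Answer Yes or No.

Sato did not beat Lowe directly.
Sato beat Orr, Tam, Novak, Xu, Nkem. Of those, Orr beat Lowe.

Yes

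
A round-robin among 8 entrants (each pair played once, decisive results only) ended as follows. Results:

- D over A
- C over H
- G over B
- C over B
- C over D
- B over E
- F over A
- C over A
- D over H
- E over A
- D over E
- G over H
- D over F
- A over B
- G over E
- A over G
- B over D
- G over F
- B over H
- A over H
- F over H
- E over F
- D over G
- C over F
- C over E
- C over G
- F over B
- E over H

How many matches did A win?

A's results: beat B, G, H; lost to C, D, E, F.
That is 3 wins.

3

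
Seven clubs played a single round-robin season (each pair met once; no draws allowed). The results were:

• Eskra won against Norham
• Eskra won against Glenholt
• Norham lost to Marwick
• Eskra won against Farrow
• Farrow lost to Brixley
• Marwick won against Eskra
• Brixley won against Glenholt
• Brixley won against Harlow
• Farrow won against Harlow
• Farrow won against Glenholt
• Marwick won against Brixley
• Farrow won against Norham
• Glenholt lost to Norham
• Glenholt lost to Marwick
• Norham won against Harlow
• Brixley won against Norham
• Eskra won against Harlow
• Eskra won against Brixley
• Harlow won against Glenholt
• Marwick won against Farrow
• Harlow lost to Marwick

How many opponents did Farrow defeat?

3

Farrow's results: beat Glenholt, Harlow, Norham; lost to Eskra, Marwick, Brixley.
That is 3 wins.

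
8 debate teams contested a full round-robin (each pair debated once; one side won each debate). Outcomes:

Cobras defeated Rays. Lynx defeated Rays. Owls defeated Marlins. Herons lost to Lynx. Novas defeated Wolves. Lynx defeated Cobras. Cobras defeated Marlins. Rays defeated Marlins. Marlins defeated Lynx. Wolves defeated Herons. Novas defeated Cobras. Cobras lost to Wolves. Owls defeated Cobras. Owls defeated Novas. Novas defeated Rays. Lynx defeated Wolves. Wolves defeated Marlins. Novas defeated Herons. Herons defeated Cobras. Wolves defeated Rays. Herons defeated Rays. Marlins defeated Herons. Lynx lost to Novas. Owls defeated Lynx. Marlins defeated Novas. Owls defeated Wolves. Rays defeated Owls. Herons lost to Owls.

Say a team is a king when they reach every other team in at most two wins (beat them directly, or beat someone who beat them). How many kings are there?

Wolves reaches everyone (king).
Lynx cannot reach Novas in two steps.
Cobras cannot reach Wolves in two steps.
Marlins cannot reach Owls in two steps.
Rays reaches everyone (king).
Novas reaches everyone (king).
Herons cannot reach Wolves, Lynx, Novas in two steps.
Owls reaches everyone (king).
Kings: Wolves, Rays, Novas, Owls — 4.

4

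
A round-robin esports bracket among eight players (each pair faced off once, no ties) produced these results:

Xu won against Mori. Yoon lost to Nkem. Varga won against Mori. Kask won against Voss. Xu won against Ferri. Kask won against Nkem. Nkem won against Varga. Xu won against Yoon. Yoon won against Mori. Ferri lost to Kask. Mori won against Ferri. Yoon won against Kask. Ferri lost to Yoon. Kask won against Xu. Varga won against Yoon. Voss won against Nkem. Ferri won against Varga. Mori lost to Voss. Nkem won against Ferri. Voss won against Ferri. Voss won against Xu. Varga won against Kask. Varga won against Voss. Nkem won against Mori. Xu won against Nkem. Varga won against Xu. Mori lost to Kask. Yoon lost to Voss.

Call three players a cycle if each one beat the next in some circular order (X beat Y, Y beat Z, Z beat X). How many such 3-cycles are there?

Win totals: Yoon 3, Ferri 1, Varga 5, Voss 5, Xu 4, Nkem 4, Mori 1, Kask 5.
A player with w wins dominates both others in C(w,2) triples; summing gives 3 + 0 + 10 + 10 + 6 + 6 + 0 + 10 = 45 transitive triples.
Total triples C(8,3) = 56, so cyclic triples = 56 − 45 = 11.

11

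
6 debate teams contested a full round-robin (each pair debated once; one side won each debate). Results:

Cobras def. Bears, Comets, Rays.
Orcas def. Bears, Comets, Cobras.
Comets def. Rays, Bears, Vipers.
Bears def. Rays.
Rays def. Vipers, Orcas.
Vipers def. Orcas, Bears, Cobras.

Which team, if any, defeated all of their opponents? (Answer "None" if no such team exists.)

Highest win total is Vipers with 3 (out of 5 possible).
Vipers lost to Comets, Rays, so no team went undefeated.

None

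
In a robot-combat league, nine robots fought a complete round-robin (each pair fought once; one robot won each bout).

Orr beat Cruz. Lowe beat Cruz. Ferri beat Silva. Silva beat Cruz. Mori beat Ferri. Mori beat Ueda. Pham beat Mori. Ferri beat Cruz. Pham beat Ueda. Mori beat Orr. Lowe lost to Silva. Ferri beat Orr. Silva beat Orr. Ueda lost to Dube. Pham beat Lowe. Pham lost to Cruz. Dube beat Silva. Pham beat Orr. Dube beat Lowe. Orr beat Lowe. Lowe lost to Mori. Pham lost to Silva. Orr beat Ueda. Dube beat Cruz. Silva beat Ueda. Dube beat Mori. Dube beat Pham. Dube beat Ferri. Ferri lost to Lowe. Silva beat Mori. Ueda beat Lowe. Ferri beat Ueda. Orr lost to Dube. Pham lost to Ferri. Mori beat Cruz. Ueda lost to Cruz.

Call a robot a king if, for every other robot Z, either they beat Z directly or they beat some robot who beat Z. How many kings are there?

Pham cannot reach Dube, Silva in two steps.
Ferri cannot reach Dube in two steps.
Ueda cannot reach Pham, Dube, Orr, Silva, Mori in two steps.
Dube reaches everyone (king).
Orr cannot reach Dube, Silva, Mori in two steps.
Silva cannot reach Dube in two steps.
Cruz cannot reach Ferri, Dube, Silva in two steps.
Lowe cannot reach Dube, Mori in two steps.
Mori cannot reach Dube in two steps.
Kings: Dube — 1.

1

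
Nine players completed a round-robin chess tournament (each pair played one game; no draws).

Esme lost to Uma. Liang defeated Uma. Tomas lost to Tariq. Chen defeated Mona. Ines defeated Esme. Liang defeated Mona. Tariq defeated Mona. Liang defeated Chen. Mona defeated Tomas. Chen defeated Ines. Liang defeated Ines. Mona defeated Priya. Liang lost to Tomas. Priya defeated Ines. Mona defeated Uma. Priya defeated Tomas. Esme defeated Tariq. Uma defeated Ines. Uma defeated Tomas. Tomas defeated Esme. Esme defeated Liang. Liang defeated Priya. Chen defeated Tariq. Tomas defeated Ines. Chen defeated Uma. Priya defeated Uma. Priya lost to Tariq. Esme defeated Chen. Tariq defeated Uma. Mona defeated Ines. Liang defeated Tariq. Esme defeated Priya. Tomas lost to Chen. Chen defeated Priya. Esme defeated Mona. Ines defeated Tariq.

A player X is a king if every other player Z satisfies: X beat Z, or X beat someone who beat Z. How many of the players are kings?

Tomas reaches everyone (king).
Chen reaches everyone (king).
Liang reaches everyone (king).
Uma reaches everyone (king).
Priya cannot reach Chen, Mona in two steps.
Ines reaches everyone (king).
Tariq cannot reach Chen in two steps.
Esme reaches everyone (king).
Mona cannot reach Chen in two steps.
Kings: Tomas, Chen, Liang, Uma, Ines, Esme — 6.

6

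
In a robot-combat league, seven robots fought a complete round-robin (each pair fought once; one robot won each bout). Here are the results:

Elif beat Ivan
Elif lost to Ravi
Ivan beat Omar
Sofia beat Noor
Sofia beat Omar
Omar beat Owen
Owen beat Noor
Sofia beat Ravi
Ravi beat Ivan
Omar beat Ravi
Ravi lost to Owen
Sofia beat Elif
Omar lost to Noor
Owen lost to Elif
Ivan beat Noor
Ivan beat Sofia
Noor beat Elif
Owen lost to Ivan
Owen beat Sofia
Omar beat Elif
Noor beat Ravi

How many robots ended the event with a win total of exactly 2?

Win totals: Sofia 4, Omar 3, Ravi 2, Ivan 4, Elif 2, Noor 3, Owen 3.
Exactly 2: Ravi, Elif — 2 robots.

2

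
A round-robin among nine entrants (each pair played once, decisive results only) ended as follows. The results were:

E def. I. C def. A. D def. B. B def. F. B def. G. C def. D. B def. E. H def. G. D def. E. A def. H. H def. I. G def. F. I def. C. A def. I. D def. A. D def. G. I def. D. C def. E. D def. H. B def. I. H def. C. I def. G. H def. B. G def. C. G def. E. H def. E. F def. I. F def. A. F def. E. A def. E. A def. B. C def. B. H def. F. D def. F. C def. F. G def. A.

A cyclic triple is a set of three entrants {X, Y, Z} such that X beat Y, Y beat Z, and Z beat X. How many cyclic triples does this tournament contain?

20

Win totals: A 4, B 4, C 5, D 6, E 1, F 3, G 4, H 6, I 3.
An entrant with w wins dominates both others in C(w,2) triples; summing gives 6 + 6 + 10 + 15 + 0 + 3 + 6 + 15 + 3 = 64 transitive triples.
Total triples C(9,3) = 84, so cyclic triples = 84 − 64 = 20.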